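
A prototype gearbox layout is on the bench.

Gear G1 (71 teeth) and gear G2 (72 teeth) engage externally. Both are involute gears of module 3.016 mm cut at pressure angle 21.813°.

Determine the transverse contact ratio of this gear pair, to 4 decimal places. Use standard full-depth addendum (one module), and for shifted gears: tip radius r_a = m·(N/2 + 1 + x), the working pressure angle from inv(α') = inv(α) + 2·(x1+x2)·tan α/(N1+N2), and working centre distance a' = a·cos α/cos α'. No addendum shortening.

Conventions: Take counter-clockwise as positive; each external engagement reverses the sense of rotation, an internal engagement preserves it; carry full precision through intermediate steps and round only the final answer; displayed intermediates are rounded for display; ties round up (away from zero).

single-mesh involute tooth geometry (71T engaging 72T at module 3.016)
base radii: r_b1 = 99.402096, r_b2 = 100.802126
tip radii: r_a1 = 110.084000, r_a2 = 111.592000
no profile shift: α' = α, a' = a
action lengths: √(r_a1²−r_b1²) = 47.304443, √(r_a2²−r_b2²) = 47.871765
base pitch p_b = π·m·cos α = 8.796645
CR = (47.304443 + 47.871765 − 215.644000·sin 21.81300°)/8.796645 = 1.710599
contact ratio ≈ 1.7106

1.7106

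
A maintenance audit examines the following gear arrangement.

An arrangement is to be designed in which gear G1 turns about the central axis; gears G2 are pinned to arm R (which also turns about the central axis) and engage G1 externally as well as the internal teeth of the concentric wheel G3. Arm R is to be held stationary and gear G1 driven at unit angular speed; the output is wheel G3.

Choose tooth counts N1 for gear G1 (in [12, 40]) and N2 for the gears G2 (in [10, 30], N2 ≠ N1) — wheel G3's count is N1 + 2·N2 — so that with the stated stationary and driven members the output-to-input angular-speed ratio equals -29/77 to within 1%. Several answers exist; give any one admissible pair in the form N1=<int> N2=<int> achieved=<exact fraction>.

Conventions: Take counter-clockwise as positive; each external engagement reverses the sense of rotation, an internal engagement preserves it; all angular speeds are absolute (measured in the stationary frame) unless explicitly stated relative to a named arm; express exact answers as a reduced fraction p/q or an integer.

topology: planetary set — design target -29/77, arm = carrier (Willis)
Willis with ω_arm = 0: ω_ring/ω_sun = −N1/N3; set equal to -29/77  ⇒  N3/N1 = −1/(-29/77) = 77/29
N3 = N1 + 2·N2  ⇒  N2/N1 = (N3/N1 − 1)/2 = (77/29 − 1)/2 = 24/29
smallest multiple with N1 ≥ 12 and N2 ≥ 10: k = 1  ⇒  N1 = 1·29 = 29, N2 = 1·24 = 24 (N1 ≤ 40, N2 ≤ 30, N2 ≠ N1 ✓), N3 = 29 + 2·24 = 77
check: −N1/N3 with N1 = 29, N3 = 77 gives -29/77; |achieved − target| = 0 ≤ 29/7700 ✓

N1=29 N2=24 achieved=-29/77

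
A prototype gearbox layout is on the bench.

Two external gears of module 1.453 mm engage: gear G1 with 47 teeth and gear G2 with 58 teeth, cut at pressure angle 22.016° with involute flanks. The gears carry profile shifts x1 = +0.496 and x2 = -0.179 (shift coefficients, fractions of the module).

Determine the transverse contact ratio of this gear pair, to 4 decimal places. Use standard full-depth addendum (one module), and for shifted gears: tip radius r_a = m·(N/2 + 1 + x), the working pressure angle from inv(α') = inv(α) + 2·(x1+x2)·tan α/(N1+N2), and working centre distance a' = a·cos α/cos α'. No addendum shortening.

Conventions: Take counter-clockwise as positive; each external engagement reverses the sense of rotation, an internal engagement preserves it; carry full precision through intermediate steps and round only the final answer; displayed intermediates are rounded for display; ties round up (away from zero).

single-mesh involute tooth geometry (47T engaging 58T at module 1.453)
base radii: r_b1 = 31.655583, r_b2 = 39.064337
tip radii: r_a1 = 36.319188, r_a2 = 43.329913
inv(α') = inv(22.016°) + 2·(+0.496-0.179)·tan α/(47+58) = 0.02254092  ⇒  α' = 22.83712°
a' = a·cos α / cos α' = 76.2825·cos 22.016°/cos 22.83712° = 76.735035
action lengths: √(r_a1²−r_b1²) = 17.804704, √(r_a2²−r_b2²) = 18.747239
base pitch p_b = π·m·cos α = 4.231870
CR = (17.804704 + 18.747239 − 76.735035·sin 22.83712°)/4.231870 = 1.599788
contact ratio ≈ 1.5998

1.5998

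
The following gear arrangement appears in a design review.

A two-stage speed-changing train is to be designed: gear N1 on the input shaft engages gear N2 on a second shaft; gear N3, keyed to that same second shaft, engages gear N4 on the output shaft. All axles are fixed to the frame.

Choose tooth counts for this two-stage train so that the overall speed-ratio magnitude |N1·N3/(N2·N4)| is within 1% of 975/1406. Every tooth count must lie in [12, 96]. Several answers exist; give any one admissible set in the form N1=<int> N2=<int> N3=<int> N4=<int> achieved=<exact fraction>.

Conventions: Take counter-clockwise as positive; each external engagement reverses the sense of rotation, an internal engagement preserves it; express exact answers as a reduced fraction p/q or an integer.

class = fixed-axis compound train [2-stage, 975/1406 wanted]
target = 975/1406 in lowest terms: an exact hit needs N1·N3 = k·975 and N2·N4 = k·1406 for one integer k, every count in [12, 96]; additionally prefer no 1:1 stage (N1 ≠ N2, N3 ≠ N4)
k = 1: N1·N3 = 975 = 13·75, N2·N4 = 1406 = 19·74
achieved = 13·75/(19·74) = 975/1406; |achieved − target| = 0 ≤ 39/5624 ✓

N1=13 N2=19 N3=75 N4=74 achieved=975/1406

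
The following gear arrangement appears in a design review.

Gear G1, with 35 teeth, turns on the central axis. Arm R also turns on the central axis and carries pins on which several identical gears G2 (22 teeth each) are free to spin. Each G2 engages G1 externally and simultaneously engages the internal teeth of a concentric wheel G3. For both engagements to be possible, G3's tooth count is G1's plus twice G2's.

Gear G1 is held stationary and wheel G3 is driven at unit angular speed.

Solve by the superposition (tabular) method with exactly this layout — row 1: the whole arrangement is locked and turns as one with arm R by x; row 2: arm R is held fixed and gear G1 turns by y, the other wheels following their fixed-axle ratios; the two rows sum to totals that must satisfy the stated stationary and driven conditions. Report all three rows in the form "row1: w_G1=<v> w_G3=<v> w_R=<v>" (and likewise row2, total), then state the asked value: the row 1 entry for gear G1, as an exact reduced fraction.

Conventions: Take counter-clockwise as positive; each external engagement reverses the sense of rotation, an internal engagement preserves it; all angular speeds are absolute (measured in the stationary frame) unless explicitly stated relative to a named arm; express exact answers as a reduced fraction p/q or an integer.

row1: w_G1=79/114 w_G3=79/114 w_R=79/114
row2: w_G1=-79/114 w_G3=35/114 w_R=0
total: w_G1=0 w_G3=1 w_R=79/114
asked value: 79/114

class = planetary set [G3 = 35+2·22 = 79; Willis about the carrier]
row 1: whole set turns with the arm by x
row 2 (arm held, sun turns y): ω_ring = −(35/79)·y, ω_arm = 0
boundary: total ω_sun = x + y = 0 and total ω_ring = x − (35/79)·y = 1  ⇒  y = -79/114, x = 79/114
row 2 ring = −(35/79)·(-79/114) = 35/114
totals (row 1 + row 2): sun 79/114 + (-79/114) = 0, ring 79/114 + 35/114 = 1, arm 79/114 + 0 = 79/114
asked cell (row1, sun) = 79/114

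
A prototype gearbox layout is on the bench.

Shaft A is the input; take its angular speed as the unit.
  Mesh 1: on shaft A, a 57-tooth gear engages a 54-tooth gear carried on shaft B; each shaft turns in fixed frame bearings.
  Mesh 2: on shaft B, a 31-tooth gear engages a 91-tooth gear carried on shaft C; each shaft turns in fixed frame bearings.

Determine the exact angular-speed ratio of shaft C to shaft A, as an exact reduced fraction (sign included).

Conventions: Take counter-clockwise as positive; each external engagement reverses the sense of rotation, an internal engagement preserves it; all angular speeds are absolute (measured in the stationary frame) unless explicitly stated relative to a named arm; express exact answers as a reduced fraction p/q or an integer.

589/1638

class = fixed-axis compound train [2 meshes; 2 ratios multiply, 2 sense flips]
mesh 1 [57T→54T]: running ratio 19/18, sense −
mesh 2 [31T→91T]: running ratio 589/1638, sense +
ω_out/ω_in = 589/1638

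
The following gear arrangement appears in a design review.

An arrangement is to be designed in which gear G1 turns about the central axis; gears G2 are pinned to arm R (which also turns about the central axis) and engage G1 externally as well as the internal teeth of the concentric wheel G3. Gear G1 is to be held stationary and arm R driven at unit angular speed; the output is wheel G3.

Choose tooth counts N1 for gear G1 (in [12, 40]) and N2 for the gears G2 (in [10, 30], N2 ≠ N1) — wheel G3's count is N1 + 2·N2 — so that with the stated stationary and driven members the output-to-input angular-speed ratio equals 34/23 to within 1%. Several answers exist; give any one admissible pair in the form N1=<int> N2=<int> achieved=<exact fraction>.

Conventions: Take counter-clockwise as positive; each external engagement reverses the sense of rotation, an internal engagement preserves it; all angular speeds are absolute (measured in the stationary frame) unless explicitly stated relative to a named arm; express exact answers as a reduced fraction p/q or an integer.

N1=22 N2=12 achieved=34/23

planetary set to be sized for 34/23 (Willis relation)
Willis with ω_sun = 0: ω_ring/ω_arm = (N1+N3)/N3; set equal to 34/23  ⇒  N3/N1 = 1/(34/23 − 1) = 23/11
N3 = N1 + 2·N2  ⇒  N2/N1 = (N3/N1 − 1)/2 = (23/11 − 1)/2 = 6/11
smallest multiple with N1 ≥ 12 and N2 ≥ 10: k = 2  ⇒  N1 = 2·11 = 22, N2 = 2·6 = 12 (N1 ≤ 40, N2 ≤ 30, N2 ≠ N1 ✓), N3 = 22 + 2·12 = 46
check: (N1+N3)/N3 with N1 = 22, N3 = 46 gives 34/23; |achieved − target| = 0 ≤ 17/1150 ✓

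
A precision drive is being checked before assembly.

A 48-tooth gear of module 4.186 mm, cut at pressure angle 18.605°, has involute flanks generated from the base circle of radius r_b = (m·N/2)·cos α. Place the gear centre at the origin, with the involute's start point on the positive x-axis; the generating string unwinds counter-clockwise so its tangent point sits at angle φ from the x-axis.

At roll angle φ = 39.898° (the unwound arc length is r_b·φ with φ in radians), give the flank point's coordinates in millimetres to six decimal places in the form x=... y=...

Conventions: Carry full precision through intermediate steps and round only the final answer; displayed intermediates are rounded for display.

class = single-mesh tooth geometry [base-circle involute, m = 4.186, 48T]
pitch radius r_p = m·N/2 = 4.186·48/2 = 100.464000
base radius r_b = r_p·cos α = 100.464000·cos 18.605° = 95.213809
roll angle φ = 39.898° = 0.69635146 rad
x = r_b·(cos φ + φ·sin φ) = 115.574642
y = r_b·(sin φ − φ·cos φ) = 10.206033

x=115.574642 y=10.206033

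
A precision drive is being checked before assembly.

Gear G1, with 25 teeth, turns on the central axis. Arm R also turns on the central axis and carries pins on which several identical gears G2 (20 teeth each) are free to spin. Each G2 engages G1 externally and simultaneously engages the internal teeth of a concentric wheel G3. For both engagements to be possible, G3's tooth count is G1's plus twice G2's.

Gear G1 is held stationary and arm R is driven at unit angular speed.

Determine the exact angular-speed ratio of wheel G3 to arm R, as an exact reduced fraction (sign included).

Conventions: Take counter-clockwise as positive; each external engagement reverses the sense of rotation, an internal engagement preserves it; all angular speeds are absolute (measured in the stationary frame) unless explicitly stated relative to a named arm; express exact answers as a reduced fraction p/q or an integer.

planetary set (25T centre, 20T on arm, 65T internal) — Willis relation
ring teeth: 25 + 2·20 = 65
25(ω_sun−ω_arm) = −65(ω_ring−ω_arm),  ω_sun = 0, ω_arm = 1
ω_ring = 1 − (25/65)(0−1) = 18/13
ω_out/ω_in = 18/13

18/13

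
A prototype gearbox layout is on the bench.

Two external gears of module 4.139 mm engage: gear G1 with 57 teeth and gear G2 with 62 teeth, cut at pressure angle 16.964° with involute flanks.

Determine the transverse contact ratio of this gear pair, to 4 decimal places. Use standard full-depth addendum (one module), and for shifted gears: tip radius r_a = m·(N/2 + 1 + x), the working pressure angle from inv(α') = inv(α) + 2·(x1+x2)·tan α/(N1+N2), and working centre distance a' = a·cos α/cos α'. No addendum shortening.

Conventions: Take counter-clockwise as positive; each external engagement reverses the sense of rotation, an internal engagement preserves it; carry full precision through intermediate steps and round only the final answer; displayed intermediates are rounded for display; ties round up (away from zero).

single-mesh involute tooth geometry (57T engaging 62T at module 4.139)
base radii: r_b1 = 112.828791, r_b2 = 122.726053
tip radii: r_a1 = 122.100500, r_a2 = 132.448000
no profile shift: α' = α, a' = a
action lengths: √(r_a1²−r_b1²) = 46.671148, √(r_a2²−r_b2²) = 49.807515
base pitch p_b = π·m·cos α = 12.437267
CR = (46.671148 + 49.807515 − 246.270500·sin 16.96400°)/12.437267 = 1.979866
contact ratio ≈ 1.9799

1.9799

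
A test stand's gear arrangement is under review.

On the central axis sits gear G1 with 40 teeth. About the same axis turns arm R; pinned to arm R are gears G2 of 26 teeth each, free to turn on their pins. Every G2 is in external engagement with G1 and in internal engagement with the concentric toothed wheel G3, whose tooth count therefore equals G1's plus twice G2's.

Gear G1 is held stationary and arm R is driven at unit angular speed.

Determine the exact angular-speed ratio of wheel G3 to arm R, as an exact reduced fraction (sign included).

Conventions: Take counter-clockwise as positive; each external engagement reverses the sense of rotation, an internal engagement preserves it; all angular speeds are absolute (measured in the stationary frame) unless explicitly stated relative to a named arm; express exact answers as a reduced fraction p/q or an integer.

class = planetary set [G3 = 40+2·26 = 92; Willis about the carrier]
ring teeth: 40 + 2·26 = 92
40(ω_sun−ω_arm) = −92(ω_ring−ω_arm),  ω_sun = 0, ω_arm = 1
ω_ring = 1 − (40/92)(0−1) = 33/23
ω_out/ω_in = 33/23

33/23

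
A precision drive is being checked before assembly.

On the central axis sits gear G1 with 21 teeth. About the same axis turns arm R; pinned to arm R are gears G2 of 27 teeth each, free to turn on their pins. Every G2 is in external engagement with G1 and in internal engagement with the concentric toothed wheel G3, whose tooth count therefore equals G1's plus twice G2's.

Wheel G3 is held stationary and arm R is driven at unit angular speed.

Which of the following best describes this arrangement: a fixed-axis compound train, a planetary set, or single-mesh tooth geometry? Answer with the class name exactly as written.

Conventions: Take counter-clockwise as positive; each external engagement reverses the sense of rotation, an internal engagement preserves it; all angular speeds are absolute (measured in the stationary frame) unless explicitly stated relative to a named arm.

recognized (axles ride arm R): planetary set, 21/27/75 teeth
classification: planetary set

planetary set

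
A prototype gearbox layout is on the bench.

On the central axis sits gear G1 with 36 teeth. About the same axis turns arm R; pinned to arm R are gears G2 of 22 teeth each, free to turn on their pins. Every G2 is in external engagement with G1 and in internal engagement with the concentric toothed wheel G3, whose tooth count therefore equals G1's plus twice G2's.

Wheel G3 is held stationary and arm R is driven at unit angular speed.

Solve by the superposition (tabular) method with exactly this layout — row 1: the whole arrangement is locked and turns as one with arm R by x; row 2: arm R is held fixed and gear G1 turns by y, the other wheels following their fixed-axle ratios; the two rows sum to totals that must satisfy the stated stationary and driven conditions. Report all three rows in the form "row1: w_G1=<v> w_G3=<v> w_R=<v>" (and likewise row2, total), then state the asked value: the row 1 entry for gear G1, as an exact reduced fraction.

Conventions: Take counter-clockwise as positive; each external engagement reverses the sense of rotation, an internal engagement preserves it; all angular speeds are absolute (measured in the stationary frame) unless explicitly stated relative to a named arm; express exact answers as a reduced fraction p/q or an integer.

row1: w_G1=1 w_G3=1 w_R=1
row2: w_G1=20/9 w_G3=-1 w_R=0
total: w_G1=29/9 w_G3=0 w_R=1
asked value: 1

planetary set (36T centre, 22T on arm, 80T internal) — Willis relation
row 1 (train locked, turned with arm): all members turn x
row 2 (arm held, sun turns y): ω_ring = −(36/80)·y, ω_arm = 0
boundary: total ω_ring = x − (36/80)·y = 0 and total ω_arm = x = 1  ⇒  y = 20/9, x = 1
row 2 ring = −(36/80)·20/9 = -1
totals (row 1 + row 2): sun 1 + 20/9 = 29/9, ring 1 + (-1) = 0, arm 1 + 0 = 1
asked cell (row1, sun) = 1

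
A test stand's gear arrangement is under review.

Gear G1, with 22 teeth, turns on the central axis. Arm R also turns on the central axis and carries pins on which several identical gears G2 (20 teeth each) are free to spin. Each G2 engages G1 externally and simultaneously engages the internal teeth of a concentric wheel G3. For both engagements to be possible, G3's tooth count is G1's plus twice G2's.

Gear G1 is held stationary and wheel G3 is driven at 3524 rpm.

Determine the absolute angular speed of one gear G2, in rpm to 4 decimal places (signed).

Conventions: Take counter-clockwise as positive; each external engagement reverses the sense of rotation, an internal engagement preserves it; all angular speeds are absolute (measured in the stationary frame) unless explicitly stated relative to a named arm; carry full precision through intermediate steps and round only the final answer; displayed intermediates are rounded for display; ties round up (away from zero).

class = planetary set [G3 = 22+2·20 = 62; Willis about the carrier]
normalise by the input: solve with ω_ring = 1, then scale by 3524 rpm
ring teeth: 22 + 2·20 = 62
22(ω_sun−ω_arm) = −62(ω_ring−ω_arm),  ω_sun = 0, ω_ring = 1
22(0−ω_arm) = −62(1−ω_arm)  ⇒  84·ω_arm = 62  ⇒  ω_arm = 31/42
sun–planet mesh: 22·(0−31/42) = −20·(ω_p−ω_arm)  ⇒  ω_p−ω_arm = 341/420
ω_p = 31/42 + 341/420 = 31/20
scale: ω_p = 31/20 × 3524 rpm = +5462.2000 rpm

+5462.2000 rpm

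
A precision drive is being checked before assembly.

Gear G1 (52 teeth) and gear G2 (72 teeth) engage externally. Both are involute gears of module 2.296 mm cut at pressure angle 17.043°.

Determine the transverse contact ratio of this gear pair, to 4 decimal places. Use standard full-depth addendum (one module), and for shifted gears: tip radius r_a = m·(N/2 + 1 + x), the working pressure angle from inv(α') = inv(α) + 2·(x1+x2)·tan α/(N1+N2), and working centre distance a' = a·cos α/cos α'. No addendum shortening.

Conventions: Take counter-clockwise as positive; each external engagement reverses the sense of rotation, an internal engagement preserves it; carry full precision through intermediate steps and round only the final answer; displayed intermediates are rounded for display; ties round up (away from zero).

1.9790

class = single-mesh tooth geometry [involute pair 52T × 72T, m = 2.296]
base radii: r_b1 = 57.074454, r_b2 = 79.026167
tip radii: r_a1 = 61.992000, r_a2 = 84.952000
no profile shift: α' = α, a' = a
action lengths: √(r_a1²−r_b1²) = 24.197412, √(r_a2²−r_b2²) = 31.172219
base pitch p_b = π·m·cos α = 6.896334
CR = (24.197412 + 31.172219 − 142.352000·sin 17.04300°)/6.896334 = 1.978991
contact ratio ≈ 1.9790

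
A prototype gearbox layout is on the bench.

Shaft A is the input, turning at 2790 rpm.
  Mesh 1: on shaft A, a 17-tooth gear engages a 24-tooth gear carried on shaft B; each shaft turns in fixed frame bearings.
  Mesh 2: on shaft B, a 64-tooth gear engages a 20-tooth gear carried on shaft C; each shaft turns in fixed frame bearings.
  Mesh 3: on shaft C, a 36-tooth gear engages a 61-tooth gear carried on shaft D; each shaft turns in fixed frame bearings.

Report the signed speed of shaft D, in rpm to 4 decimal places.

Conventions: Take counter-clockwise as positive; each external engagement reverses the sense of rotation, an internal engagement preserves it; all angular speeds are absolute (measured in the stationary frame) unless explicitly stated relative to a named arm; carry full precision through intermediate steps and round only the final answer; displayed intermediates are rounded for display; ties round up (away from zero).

-3732.1967 rpm

3-mesh fixed-axis compound train (all bearings frame-fixed)
mesh 1 [17T→24T]: ω = 2790.0000×17/24 = 1976.2500 rpm, sense flips to −
mesh 2 [64T→20T]: ω = 1976.2500×64/20 = 6324.0000 rpm, sense flips to +
mesh 3 [36T→61T]: ω = 6324.0000×36/61 = 3732.1967 rpm, sense flips to −
signed output speed = -3732.1967 rpm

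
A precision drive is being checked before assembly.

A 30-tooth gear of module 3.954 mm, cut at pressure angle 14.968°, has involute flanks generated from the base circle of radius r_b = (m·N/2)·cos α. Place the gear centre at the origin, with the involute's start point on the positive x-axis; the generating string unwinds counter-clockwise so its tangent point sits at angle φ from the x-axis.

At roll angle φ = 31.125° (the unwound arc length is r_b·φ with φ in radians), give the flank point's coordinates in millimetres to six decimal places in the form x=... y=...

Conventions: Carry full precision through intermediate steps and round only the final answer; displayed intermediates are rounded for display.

topology: single-mesh involute geometry — m = 3.954, N = 30
pitch radius r_p = m·N/2 = 3.954·30/2 = 59.310000
base radius r_b = r_p·cos α = 59.310000·cos 14.968° = 57.297625
roll angle φ = 31.125° = 0.54323373 rad
x = r_b·(cos φ + φ·sin φ) = 65.138397
y = r_b·(sin φ − φ·cos φ) = 2.972384

x=65.138397 y=2.972384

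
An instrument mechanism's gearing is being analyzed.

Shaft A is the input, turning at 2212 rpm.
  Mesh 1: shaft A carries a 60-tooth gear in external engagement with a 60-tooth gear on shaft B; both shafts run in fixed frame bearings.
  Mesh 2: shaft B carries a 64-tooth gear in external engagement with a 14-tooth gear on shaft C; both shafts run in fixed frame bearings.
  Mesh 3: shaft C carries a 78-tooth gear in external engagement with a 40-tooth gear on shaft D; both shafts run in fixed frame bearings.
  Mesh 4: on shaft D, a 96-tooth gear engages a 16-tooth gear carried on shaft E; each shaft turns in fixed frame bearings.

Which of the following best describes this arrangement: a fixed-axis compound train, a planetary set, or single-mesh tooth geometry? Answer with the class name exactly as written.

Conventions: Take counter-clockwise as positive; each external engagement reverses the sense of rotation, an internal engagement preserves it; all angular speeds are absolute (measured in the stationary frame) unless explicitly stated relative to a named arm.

fixed-axis compound train

recognized (5 fixed axles, 4 meshes): fixed-axis compound train
classification: fixed-axis compound train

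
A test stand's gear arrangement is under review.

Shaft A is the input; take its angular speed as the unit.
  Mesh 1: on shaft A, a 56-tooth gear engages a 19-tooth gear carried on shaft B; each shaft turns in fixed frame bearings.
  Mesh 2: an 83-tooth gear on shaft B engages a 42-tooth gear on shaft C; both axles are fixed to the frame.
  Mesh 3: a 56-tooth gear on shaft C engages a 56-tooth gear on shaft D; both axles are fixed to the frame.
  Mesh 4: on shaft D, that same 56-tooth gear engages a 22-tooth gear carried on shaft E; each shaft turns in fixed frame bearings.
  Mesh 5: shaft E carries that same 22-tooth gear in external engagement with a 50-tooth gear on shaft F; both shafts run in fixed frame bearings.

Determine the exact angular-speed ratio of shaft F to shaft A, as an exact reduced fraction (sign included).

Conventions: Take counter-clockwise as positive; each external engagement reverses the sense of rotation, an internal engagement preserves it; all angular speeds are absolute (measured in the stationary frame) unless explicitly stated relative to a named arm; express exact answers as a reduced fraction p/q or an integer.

-9296/1425

class = fixed-axis compound train [5 meshes; 5 ratios multiply, 5 sense flips]
mesh 1 [56T→19T]: running ratio 56/19, sense −
mesh 2 [83T→42T]: running ratio 332/57, sense +
mesh 3 [56T→56T]: running ratio 332/57, sense −
mesh 4 [56T→22T]: running ratio 9296/627, sense +
mesh 5 [22T→50T]: running ratio 9296/1425, sense −
ω_out/ω_in = -9296/1425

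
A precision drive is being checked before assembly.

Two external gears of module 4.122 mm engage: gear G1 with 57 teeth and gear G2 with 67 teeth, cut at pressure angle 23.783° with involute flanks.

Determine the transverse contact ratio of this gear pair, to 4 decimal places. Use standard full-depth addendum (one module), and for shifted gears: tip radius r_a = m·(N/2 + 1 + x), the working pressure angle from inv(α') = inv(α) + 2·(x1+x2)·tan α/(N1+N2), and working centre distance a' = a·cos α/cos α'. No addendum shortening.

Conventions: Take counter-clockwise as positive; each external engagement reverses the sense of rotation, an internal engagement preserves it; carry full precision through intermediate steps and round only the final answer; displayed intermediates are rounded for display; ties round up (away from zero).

1.6043

single-mesh involute tooth geometry (57T engaging 67T at module 4.122)
base radii: r_b1 = 107.500778, r_b2 = 126.360564
tip radii: r_a1 = 121.599000, r_a2 = 142.209000
no profile shift: α' = α, a' = a
action lengths: √(r_a1²−r_b1²) = 56.832205, √(r_a2²−r_b2²) = 65.241149
base pitch p_b = π·m·cos α = 11.849953
CR = (56.832205 + 65.241149 − 255.564000·sin 23.78300°)/11.849953 = 1.604318
contact ratio ≈ 1.6043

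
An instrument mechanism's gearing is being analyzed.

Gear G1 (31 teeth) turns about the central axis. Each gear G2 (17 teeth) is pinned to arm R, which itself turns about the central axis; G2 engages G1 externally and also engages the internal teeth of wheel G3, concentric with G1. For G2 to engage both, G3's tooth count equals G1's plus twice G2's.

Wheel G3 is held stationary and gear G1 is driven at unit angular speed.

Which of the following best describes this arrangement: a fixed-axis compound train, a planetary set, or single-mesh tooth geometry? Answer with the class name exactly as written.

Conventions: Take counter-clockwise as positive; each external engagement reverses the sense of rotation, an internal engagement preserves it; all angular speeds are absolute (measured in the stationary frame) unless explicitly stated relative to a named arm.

planetary set (31T centre, 17T on arm, 65T internal) — Willis relation
classification: planetary set

planetary set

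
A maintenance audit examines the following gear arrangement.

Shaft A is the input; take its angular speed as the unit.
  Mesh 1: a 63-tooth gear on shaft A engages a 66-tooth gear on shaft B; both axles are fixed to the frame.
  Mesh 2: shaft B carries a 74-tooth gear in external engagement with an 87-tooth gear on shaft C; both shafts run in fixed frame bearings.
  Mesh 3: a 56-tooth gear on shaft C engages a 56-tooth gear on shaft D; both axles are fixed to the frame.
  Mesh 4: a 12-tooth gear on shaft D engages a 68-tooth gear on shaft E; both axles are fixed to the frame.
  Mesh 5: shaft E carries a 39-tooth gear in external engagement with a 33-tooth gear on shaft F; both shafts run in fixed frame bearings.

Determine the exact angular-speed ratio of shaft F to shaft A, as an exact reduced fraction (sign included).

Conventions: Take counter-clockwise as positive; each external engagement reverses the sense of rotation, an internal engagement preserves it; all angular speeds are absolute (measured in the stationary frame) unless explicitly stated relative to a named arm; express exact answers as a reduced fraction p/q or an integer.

class = fixed-axis compound train [5 meshes; 5 ratios multiply, 5 sense flips]
mesh 1 [63T→66T]: running ratio 21/22, sense −
mesh 2 [74T→87T]: running ratio 259/319, sense +
mesh 3 [56T→56T]: running ratio 259/319, sense −
mesh 4 [12T→68T]: running ratio 777/5423, sense +
mesh 5 [39T→33T]: running ratio 10101/59653, sense −
ω_out/ω_in = -10101/59653

-10101/59653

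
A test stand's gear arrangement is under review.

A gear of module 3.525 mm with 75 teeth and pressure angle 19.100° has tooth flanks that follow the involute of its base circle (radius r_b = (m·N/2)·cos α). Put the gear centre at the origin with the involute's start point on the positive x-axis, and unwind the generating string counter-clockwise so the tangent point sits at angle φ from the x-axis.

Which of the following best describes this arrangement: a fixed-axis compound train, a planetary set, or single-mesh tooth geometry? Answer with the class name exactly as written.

recognized (one wheel, involute flank): single-mesh tooth geometry, m = 3.525, N = 75
classification: single-mesh tooth geometry

single-mesh tooth geometry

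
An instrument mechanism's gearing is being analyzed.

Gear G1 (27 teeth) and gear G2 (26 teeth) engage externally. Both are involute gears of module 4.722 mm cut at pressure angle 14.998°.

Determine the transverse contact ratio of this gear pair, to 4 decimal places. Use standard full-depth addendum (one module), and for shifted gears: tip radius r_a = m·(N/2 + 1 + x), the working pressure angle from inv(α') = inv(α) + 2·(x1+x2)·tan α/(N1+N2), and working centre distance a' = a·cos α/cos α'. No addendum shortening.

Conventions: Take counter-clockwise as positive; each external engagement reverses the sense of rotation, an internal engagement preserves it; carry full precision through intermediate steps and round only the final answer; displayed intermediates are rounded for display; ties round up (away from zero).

single-mesh involute tooth geometry (27T engaging 26T at module 4.722)
base radii: r_b1 = 61.575450, r_b2 = 59.294877
tip radii: r_a1 = 68.469000, r_a2 = 66.108000
no profile shift: α' = α, a' = a
action lengths: √(r_a1²−r_b1²) = 29.941075, √(r_a2²−r_b2²) = 29.229868
base pitch p_b = π·m·cos α = 14.329258
CR = (29.941075 + 29.229868 − 125.133000·sin 14.99800°)/14.329258 = 1.869487
contact ratio ≈ 1.8695

1.8695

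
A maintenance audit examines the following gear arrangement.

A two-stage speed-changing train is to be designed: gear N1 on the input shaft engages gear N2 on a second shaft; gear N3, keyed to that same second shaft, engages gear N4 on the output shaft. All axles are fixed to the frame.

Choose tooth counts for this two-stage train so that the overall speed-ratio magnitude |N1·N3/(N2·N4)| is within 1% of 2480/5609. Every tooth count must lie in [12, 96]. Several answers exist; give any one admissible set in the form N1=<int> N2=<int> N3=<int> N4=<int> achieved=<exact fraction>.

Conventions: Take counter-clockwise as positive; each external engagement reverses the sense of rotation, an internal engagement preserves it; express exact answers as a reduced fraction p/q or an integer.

N1=31 N2=71 N3=80 N4=79 achieved=2480/5609

topology: fixed-axis compound train — 2 stages, target 2480/5609
target = 2480/5609 in lowest terms: an exact hit needs N1·N3 = k·2480 and N2·N4 = k·5609 for one integer k, every count in [12, 96]; additionally prefer no 1:1 stage (N1 ≠ N2, N3 ≠ N4)
k = 1: N1·N3 = 2480 = 31·80, N2·N4 = 5609 = 71·79
achieved = 31·80/(71·79) = 2480/5609; |achieved − target| = 0 ≤ 124/28045 ✓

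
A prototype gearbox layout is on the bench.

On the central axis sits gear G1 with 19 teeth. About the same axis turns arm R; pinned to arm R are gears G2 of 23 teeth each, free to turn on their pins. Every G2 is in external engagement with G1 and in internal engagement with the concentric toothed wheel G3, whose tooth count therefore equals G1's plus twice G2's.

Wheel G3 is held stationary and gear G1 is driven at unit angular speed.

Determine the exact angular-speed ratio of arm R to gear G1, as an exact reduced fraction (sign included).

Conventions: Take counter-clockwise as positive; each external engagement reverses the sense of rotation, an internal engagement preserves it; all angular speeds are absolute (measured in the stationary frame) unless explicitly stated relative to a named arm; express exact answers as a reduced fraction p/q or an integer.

recognized (axles ride arm R): planetary set, 19/23/65 teeth
ring teeth: 19 + 2·23 = 65
19(ω_sun−ω_arm) = −65(ω_ring−ω_arm),  ω_ring = 0, ω_sun = 1
19(1−ω_arm) = −65(0−ω_arm)  ⇒  84·ω_arm = 19  ⇒  ω_arm = 19/84
ω_out/ω_in = 19/84

19/84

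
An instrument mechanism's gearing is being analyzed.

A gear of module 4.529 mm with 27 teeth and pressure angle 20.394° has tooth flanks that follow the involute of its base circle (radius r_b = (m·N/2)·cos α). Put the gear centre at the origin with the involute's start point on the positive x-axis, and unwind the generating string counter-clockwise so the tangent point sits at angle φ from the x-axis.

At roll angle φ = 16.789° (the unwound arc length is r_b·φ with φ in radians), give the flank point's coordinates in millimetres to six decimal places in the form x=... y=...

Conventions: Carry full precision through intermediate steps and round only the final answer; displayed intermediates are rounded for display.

class = single-mesh tooth geometry [base-circle involute, m = 4.529, 27T]
pitch radius r_p = m·N/2 = 4.529·27/2 = 61.141500
base radius r_b = r_p·cos α = 61.141500·cos 20.394° = 57.309058
roll angle φ = 16.789° = 0.29302333 rad
x = r_b·(cos φ + φ·sin φ) = 59.716851
y = r_b·(sin φ − φ·cos φ) = 0.476513

x=59.716851 y=0.476513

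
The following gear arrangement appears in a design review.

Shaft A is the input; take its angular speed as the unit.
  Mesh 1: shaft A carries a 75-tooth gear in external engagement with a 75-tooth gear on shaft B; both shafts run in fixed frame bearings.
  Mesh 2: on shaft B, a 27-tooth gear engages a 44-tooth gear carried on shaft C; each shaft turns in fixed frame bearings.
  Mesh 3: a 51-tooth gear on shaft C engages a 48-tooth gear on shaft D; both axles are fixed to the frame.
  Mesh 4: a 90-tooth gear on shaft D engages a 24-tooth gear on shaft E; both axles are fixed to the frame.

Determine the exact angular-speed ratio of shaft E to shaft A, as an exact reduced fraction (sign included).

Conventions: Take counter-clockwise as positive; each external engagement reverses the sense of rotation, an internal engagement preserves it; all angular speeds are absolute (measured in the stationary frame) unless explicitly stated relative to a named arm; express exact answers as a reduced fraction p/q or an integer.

class = fixed-axis compound train [4 meshes; 4 ratios multiply, 4 sense flips]
mesh 1 [75T→75T]: running ratio 1, sense −
mesh 2 [27T→44T]: running ratio 27/44, sense +
mesh 3 [51T→48T]: running ratio 459/704, sense −
mesh 4 [90T→24T]: running ratio 6885/2816, sense +
ω_out/ω_in = 6885/2816

6885/2816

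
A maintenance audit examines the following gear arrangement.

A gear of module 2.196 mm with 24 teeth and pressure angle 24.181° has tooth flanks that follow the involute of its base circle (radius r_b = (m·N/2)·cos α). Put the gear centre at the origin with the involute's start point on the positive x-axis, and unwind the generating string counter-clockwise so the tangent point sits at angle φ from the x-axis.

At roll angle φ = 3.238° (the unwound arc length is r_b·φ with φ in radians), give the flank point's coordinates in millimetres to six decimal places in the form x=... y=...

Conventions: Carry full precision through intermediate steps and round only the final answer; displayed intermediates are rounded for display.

recognized (one wheel, involute flank): single-mesh tooth geometry, m = 2.196, N = 24
pitch radius r_p = m·N/2 = 2.196·24/2 = 26.352000
base radius r_b = r_p·cos α = 26.352000·cos 24.181° = 24.039770
roll angle φ = 3.238° = 0.05651376 rad
x = r_b·(cos φ + φ·sin φ) = 24.078129
y = r_b·(sin φ − φ·cos φ) = 0.001446

x=24.078129 y=0.001446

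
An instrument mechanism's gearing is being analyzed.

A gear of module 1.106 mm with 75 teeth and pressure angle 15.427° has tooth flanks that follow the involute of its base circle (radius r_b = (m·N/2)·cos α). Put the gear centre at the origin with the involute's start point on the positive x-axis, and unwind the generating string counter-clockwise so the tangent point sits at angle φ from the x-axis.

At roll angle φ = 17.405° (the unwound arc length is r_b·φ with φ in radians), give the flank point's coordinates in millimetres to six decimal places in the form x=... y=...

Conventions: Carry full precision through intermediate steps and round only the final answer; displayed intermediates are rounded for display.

x=41.783011 y=0.370143

class = single-mesh tooth geometry [base-circle involute, m = 1.106, 75T]
pitch radius r_p = m·N/2 = 1.106·75/2 = 41.475000
base radius r_b = r_p·cos α = 41.475000·cos 15.427° = 39.980662
roll angle φ = 17.405° = 0.30377456 rad
x = r_b·(cos φ + φ·sin φ) = 41.783011
y = r_b·(sin φ − φ·cos φ) = 0.370143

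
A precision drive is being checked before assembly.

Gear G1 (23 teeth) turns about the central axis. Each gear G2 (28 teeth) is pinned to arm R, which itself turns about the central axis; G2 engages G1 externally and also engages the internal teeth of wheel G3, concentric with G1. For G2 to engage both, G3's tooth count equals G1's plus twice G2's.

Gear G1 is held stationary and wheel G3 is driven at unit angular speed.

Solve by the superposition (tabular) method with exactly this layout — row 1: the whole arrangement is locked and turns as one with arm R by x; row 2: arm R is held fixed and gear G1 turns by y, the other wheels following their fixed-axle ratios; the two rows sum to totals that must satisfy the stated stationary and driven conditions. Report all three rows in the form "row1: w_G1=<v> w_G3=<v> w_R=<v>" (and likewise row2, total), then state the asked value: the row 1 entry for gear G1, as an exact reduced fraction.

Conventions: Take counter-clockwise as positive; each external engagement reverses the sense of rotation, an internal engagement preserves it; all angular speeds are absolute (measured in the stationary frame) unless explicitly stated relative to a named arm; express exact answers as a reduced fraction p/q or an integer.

class = planetary set [G3 = 23+2·28 = 79; Willis about the carrier]
row 1 (train locked, turned with arm): all members turn x
superposition row 2 [arm held]: sun y, ring −(23/79)·y, arm 0
boundary: total ω_sun = x + y = 0 and total ω_ring = x − (23/79)·y = 1  ⇒  y = -79/102, x = 79/102
row 2 ring = −(23/79)·(-79/102) = 23/102
totals (row 1 + row 2): sun 79/102 + (-79/102) = 0, ring 79/102 + 23/102 = 1, arm 79/102 + 0 = 79/102
asked cell (row1, sun) = 79/102

row1: w_G1=79/102 w_G3=79/102 w_R=79/102
row2: w_G1=-79/102 w_G3=23/102 w_R=0
total: w_G1=0 w_G3=1 w_R=79/102
asked value: 79/102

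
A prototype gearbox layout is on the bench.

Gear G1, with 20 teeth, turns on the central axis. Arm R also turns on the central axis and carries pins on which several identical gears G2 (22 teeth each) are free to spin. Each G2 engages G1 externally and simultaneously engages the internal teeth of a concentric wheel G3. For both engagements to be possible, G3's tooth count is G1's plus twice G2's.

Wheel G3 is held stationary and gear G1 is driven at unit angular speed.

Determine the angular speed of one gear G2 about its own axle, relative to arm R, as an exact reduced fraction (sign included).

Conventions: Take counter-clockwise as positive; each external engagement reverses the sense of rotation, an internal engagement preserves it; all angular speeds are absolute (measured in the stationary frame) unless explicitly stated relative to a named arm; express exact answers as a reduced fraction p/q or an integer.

class = planetary set [G3 = 20+2·22 = 64; Willis about the carrier]
ring teeth: 20 + 2·22 = 64
20(ω_sun−ω_arm) = −64(ω_ring−ω_arm),  ω_ring = 0, ω_sun = 1
20(1−ω_arm) = −64(0−ω_arm)  ⇒  84·ω_arm = 20  ⇒  ω_arm = 5/21
sun–planet mesh: 20·(1−5/21) = −22·(ω_p−ω_arm)  ⇒  ω_p−ω_arm = -160/231
exact speed ratio = -160/231

-160/231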